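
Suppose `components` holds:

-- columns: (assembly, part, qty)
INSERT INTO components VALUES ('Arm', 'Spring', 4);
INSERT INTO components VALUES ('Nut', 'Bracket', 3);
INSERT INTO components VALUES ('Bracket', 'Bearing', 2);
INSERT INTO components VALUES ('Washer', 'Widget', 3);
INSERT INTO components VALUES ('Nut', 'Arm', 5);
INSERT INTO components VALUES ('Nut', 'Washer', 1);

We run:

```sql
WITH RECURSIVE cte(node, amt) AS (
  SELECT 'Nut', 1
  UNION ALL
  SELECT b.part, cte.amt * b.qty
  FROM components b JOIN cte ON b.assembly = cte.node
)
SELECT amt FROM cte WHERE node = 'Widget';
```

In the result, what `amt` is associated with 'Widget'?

Base: (Nut, amt=1).
Iteration 1: components of {Nut} -> Arm = 1*5 = 5, Bracket = 1*3 = 3, Washer = 1*1 = 1.
Iteration 2: components of {Arm,Bracket,Washer} -> Bearing = 3*2 = 6, Spring = 5*4 = 20, Widget = 1*3 = 3.
Iteration 3: no further components; recursion stops.

3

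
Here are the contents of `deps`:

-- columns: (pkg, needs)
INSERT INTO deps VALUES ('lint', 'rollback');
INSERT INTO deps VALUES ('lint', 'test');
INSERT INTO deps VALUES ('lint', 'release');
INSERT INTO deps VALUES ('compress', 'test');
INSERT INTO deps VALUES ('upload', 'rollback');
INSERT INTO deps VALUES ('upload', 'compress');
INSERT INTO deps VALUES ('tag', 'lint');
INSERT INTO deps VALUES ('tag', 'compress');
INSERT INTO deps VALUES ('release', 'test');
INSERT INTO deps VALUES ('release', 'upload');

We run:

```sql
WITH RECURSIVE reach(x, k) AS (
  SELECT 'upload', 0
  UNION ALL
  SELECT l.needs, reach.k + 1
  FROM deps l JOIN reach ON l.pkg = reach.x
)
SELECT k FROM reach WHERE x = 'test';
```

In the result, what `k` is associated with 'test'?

Base: (upload, k=0).
Iteration 1: edges from {upload} -> (compress, k=1), (rollback, k=1).
Iteration 2: edges from {compress,rollback} -> (test, k=2).
Iteration 3: no outgoing edges from {test}; recursion stops.

2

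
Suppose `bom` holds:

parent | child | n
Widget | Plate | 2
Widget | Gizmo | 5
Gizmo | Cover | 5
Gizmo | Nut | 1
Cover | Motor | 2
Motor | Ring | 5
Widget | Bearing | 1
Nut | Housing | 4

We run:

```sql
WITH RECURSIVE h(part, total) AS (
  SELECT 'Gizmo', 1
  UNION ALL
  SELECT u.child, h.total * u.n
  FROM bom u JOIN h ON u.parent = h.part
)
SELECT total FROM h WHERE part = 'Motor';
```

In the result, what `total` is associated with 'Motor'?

10

Base: (Gizmo, total=1).
Iteration 1: components of {Gizmo} -> Cover = 1*5 = 5, Nut = 1*1 = 1.
Iteration 2: components of {Cover,Nut} -> Housing = 1*4 = 4, Motor = 5*2 = 10.
Iteration 3: components of {Housing,Motor} -> Ring = 10*5 = 50.
Iteration 4: no further components; recursion stops.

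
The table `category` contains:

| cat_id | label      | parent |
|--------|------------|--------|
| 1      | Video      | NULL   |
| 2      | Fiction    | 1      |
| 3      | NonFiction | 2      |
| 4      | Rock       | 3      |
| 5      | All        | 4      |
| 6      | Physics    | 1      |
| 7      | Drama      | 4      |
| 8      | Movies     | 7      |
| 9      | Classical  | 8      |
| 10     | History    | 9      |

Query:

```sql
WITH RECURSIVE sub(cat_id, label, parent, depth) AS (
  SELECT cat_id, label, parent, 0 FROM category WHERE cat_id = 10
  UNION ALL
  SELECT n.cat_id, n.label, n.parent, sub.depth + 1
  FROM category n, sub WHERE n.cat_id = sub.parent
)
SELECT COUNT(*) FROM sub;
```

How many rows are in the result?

Base: cat_id=10 (History), parent=9, depth 0.
Iteration 1: join on cat_id=9 -> Classical (id 9, parent=8, depth 1).
Iteration 2: join on cat_id=8 -> Movies (id 8, parent=7, depth 2).
Iteration 3: join on cat_id=7 -> Drama (id 7, parent=4, depth 3).
Iteration 4: join on cat_id=4 -> Rock (id 4, parent=3, depth 4).
Iteration 5: join on cat_id=3 -> NonFiction (id 3, parent=2, depth 5).
Iteration 6: join on cat_id=2 -> Fiction (id 2, parent=1, depth 6).
Iteration 7: join on cat_id=1 -> Video (id 1, parent=NULL, depth 7).
Iteration 8: parent is NULL; no match; recursion stops.
Total rows emitted: 8.

8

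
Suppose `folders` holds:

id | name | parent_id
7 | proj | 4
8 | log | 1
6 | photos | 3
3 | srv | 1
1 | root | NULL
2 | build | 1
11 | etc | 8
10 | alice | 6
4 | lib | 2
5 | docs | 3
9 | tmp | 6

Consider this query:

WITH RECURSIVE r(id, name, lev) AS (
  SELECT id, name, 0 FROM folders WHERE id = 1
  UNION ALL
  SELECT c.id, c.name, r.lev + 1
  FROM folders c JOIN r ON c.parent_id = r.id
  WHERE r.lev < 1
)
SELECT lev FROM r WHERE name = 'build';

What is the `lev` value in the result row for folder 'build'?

1

Base: id=1 (root) at lev 0.
Iteration 1: rows with parent_id in {1} -> build (id 2, lev 1), srv (id 3, lev 1), log (id 8, lev 1).
Iteration 2: lev < 1 fails for all current rows; recursion stops.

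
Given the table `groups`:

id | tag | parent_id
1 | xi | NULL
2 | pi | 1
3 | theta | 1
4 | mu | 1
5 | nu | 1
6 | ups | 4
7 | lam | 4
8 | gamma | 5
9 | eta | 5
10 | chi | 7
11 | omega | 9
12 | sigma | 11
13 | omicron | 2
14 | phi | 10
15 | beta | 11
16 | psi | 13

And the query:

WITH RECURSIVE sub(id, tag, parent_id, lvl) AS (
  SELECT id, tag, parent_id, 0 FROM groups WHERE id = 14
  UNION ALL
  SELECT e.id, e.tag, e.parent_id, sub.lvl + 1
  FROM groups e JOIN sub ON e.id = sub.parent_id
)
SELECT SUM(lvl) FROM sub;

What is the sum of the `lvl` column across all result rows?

Base: id=14 (phi), parent_id=10, lvl 0.
Iteration 1: join on id=10 -> chi (id 10, parent_id=7, lvl 1).
Iteration 2: join on id=7 -> lam (id 7, parent_id=4, lvl 2).
Iteration 3: join on id=4 -> mu (id 4, parent_id=1, lvl 3).
Iteration 4: join on id=1 -> xi (id 1, parent_id=NULL, lvl 4).
Iteration 5: parent_id is NULL; no match; recursion stops.
SUM(lvl) = 0 + 1 + 2 + 3 + 4 = 10.

10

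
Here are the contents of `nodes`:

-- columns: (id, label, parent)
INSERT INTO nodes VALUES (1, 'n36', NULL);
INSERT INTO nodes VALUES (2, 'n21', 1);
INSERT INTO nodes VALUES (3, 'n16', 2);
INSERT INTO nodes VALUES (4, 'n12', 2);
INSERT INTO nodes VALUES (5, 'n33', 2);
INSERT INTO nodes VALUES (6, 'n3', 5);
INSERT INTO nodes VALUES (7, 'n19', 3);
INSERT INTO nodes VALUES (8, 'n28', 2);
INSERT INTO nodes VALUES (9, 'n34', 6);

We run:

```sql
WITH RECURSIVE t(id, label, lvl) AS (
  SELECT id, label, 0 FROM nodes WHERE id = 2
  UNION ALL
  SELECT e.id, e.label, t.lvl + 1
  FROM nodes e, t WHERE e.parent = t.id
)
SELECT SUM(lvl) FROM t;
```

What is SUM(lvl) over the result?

11

Base: id=2 (n21) at lvl 0.
Iteration 1: rows with parent in {2} -> n16 (id 3, lvl 1), n12 (id 4, lvl 1), n33 (id 5, lvl 1), n28 (id 8, lvl 1).
Iteration 2: rows with parent in {3,4,5,8} -> n3 (id 6, lvl 2), n19 (id 7, lvl 2).
Iteration 3: rows with parent in {6,7} -> n34 (id 9, lvl 3).
Iteration 4: no rows with parent in {9}; recursion stops.
SUM(lvl) = 0 + 1 + 1 + 1 + 1 + 2 + 2 + 3 = 11.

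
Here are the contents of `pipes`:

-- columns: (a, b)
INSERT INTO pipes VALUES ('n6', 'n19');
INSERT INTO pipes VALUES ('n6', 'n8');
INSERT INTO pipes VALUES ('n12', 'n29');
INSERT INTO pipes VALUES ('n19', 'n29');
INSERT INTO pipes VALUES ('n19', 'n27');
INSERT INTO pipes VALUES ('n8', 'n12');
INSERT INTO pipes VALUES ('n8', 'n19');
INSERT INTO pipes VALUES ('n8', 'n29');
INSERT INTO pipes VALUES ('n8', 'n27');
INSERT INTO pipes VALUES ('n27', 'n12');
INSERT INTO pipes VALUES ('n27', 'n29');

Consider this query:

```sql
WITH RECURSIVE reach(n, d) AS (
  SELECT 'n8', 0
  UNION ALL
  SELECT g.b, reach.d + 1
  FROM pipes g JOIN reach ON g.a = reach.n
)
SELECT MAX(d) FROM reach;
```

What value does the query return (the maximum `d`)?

4

Base: (n8, d=0).
Iteration 1: edges from {n8} -> (n12, d=1), (n19, d=1), (n27, d=1), (n29, d=1).
Iteration 2: edges from {n12,n19,n27,n29} -> (n12, d=2), (n27, d=2), (n29, d=2) x3. [UNION ALL keeps all 5 new rows, including repeats]
Iteration 3: edges from {n12,n27,n29} -> (n12, d=3), (n29, d=3) x2. [UNION ALL keeps all 3 new rows, including repeats]
Iteration 4: edges from {n12,n29} -> (n29, d=4).
Iteration 5: no outgoing edges from {n29}; recursion stops.
d values: 0, 1, 1, 1, 1, 2, 2, 2, 2, 2, 3, 3, 3, 4; the maximum is 4.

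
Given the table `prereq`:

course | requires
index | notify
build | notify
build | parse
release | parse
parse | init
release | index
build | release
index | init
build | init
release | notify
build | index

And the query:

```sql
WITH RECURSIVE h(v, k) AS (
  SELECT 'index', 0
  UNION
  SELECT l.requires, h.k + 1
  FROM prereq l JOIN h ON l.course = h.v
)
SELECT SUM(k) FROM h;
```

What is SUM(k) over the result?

Base: (index, k=0).
Iteration 1: edges from {index} -> (init, k=1), (notify, k=1).
Iteration 2: no outgoing edges from {init,notify}; recursion stops.
SUM(k) = 0 + 1 + 1 = 2.

2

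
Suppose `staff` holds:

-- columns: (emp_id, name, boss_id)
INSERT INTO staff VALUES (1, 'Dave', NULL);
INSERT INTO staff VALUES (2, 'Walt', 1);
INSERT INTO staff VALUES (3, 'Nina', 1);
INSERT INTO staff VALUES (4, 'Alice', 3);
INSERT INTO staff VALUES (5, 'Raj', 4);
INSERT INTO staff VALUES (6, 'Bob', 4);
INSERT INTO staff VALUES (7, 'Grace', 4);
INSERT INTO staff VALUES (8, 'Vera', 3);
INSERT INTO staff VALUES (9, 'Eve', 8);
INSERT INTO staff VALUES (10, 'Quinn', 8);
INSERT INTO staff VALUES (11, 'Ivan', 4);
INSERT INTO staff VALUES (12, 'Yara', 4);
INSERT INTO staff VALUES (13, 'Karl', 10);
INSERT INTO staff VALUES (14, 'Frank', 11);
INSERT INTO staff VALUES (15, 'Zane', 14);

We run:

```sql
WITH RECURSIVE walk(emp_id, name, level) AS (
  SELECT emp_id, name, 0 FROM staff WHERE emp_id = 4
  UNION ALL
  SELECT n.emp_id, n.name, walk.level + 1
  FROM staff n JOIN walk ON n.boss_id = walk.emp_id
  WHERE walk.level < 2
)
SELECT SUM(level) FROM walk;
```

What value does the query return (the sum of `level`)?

Base: emp_id=4 (Alice) at level 0.
Iteration 1: rows with boss_id in {4} -> Raj (id 5, level 1), Bob (id 6, level 1), Grace (id 7, level 1), Ivan (id 11, level 1), Yara (id 12, level 1).
Iteration 2: rows with boss_id in {5,6,7,11,12} -> Frank (id 14, level 2).
Iteration 3: level < 2 fails for all current rows; recursion stops.
SUM(level) = 0 + 1 + 1 + 1 + 1 + 1 + 2 = 7.

7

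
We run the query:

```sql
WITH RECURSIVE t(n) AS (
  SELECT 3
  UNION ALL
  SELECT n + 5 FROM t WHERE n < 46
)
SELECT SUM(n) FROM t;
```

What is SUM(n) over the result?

255

Base: n=3.
Iteration 1: 3 < 46 holds -> n = 3 + 5 = 8.
Iteration 2: 8 < 46 holds -> n = 8 + 5 = 13.
Iteration 3: 13 < 46 holds -> n = 13 + 5 = 18.
Iteration 4: 18 < 46 holds -> n = 18 + 5 = 23.
Iteration 5: 23 < 46 holds -> n = 23 + 5 = 28.
Iteration 6: 28 < 46 holds -> n = 28 + 5 = 33.
Iteration 7: 33 < 46 holds -> n = 33 + 5 = 38.
Iteration 8: 38 < 46 holds -> n = 38 + 5 = 43.
Iteration 9: 43 < 46 holds -> n = 43 + 5 = 48.
Iteration 10: 48 < 46 fails; recursion stops.
SUM(n) = 3 + 8 + 13 + 18 + 23 + 28 + 33 + 38 + 43 + 48 = 255.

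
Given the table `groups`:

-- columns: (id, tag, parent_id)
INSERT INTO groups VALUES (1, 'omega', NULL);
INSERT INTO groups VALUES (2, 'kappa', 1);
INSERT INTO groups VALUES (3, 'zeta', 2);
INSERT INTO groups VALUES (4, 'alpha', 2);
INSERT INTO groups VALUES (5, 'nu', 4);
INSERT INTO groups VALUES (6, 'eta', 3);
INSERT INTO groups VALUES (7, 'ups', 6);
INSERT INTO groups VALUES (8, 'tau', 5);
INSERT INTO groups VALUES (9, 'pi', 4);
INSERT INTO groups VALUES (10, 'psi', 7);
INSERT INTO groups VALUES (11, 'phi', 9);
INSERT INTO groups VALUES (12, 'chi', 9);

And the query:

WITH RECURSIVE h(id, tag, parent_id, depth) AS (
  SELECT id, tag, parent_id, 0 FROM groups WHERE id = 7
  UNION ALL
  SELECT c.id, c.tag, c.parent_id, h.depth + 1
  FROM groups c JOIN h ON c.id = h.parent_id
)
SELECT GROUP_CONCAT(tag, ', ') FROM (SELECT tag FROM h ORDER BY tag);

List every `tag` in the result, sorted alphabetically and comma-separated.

Base: id=7 (ups), parent_id=6, depth 0.
Iteration 1: join on id=6 -> eta (id 6, parent_id=3, depth 1).
Iteration 2: join on id=3 -> zeta (id 3, parent_id=2, depth 2).
Iteration 3: join on id=2 -> kappa (id 2, parent_id=1, depth 3).
Iteration 4: join on id=1 -> omega (id 1, parent_id=NULL, depth 4).
Iteration 5: parent_id is NULL; no match; recursion stops.

eta, kappa, omega, ups, zeta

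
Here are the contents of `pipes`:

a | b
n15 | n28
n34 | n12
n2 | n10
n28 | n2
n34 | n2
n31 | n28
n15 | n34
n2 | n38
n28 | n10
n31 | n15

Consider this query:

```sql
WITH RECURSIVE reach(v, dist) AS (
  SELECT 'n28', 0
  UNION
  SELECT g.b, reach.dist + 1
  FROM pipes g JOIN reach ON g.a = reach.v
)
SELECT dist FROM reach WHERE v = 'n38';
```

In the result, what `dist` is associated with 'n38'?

2

Base: (n28, dist=0).
Iteration 1: edges from {n28} -> (n10, dist=1), (n2, dist=1).
Iteration 2: edges from {n10,n2} -> (n10, dist=2), (n38, dist=2).
Iteration 3: no outgoing edges from {n10,n38}; recursion stops.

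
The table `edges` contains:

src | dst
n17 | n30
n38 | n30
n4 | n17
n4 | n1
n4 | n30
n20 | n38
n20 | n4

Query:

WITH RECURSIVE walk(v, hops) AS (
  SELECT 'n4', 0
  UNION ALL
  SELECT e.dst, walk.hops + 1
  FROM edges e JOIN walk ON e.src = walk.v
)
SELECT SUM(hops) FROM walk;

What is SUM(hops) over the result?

5

Base: (n4, hops=0).
Iteration 1: edges from {n4} -> (n1, hops=1), (n17, hops=1), (n30, hops=1).
Iteration 2: edges from {n1,n17,n30} -> (n30, hops=2).
Iteration 3: no outgoing edges from {n30}; recursion stops.
SUM(hops) = 0 + 1 + 1 + 1 + 2 = 5.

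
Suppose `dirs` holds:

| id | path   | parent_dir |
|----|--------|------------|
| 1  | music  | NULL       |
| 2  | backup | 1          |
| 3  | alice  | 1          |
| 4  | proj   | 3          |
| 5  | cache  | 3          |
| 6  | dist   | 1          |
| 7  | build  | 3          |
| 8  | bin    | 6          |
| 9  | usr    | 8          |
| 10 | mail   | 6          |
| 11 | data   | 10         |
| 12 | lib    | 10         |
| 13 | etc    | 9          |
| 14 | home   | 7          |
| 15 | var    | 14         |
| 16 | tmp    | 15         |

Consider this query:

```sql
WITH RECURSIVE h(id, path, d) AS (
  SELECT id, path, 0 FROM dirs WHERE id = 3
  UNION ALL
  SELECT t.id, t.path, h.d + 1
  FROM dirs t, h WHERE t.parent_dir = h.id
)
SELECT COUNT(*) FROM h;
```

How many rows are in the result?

7

Base: id=3 (alice) at d 0.
Iteration 1: rows with parent_dir in {3} -> proj (id 4, d 1), cache (id 5, d 1), build (id 7, d 1).
Iteration 2: rows with parent_dir in {4,5,7} -> home (id 14, d 2).
Iteration 3: rows with parent_dir in {14} -> var (id 15, d 3).
Iteration 4: rows with parent_dir in {15} -> tmp (id 16, d 4).
Iteration 5: no rows with parent_dir in {16}; recursion stops.
Total rows emitted: 7.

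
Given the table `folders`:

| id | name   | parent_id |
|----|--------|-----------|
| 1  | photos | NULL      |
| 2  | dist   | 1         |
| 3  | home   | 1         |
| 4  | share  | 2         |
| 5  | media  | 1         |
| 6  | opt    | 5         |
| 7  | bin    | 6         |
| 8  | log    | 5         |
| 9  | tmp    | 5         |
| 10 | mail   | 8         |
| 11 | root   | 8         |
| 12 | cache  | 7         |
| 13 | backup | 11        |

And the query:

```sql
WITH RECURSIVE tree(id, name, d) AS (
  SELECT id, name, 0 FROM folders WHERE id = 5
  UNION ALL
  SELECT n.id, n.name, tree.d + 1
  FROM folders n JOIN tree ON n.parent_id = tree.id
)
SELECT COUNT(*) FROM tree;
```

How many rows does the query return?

Base: id=5 (media) at d 0.
Iteration 1: rows with parent_id in {5} -> opt (id 6, d 1), log (id 8, d 1), tmp (id 9, d 1).
Iteration 2: rows with parent_id in {6,8,9} -> bin (id 7, d 2), mail (id 10, d 2), root (id 11, d 2).
Iteration 3: rows with parent_id in {7,10,11} -> cache (id 12, d 3), backup (id 13, d 3).
Iteration 4: no rows with parent_id in {12,13}; recursion stops.
Total rows emitted: 9.

9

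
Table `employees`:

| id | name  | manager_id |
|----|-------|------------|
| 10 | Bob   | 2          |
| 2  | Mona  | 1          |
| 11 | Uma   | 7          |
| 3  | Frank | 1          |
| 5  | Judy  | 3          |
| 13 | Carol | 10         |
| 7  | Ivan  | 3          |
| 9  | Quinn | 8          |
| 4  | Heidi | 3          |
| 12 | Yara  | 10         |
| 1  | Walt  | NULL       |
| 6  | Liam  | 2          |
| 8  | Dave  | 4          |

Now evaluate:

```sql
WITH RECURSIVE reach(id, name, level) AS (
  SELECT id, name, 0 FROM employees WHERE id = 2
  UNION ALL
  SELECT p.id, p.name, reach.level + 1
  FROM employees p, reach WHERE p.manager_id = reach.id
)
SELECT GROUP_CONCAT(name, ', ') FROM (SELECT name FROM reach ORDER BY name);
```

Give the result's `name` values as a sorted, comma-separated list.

Base: id=2 (Mona) at level 0.
Iteration 1: rows with manager_id in {2} -> Liam (id 6, level 1), Bob (id 10, level 1).
Iteration 2: rows with manager_id in {6,10} -> Yara (id 12, level 2), Carol (id 13, level 2).
Iteration 3: no rows with manager_id in {12,13}; recursion stops.

Bob, Carol, Liam, Mona, Yara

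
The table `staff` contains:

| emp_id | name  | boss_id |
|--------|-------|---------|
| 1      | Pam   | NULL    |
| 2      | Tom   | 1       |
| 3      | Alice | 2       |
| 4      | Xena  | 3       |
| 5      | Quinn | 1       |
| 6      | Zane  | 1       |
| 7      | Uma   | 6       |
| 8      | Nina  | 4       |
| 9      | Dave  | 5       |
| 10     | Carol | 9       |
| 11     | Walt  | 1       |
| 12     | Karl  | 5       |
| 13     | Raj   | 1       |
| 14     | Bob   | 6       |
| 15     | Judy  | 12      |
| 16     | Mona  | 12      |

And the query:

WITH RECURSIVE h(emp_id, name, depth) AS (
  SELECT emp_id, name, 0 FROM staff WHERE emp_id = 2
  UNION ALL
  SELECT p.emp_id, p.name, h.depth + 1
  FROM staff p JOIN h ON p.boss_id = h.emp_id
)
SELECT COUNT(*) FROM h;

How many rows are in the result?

Base: emp_id=2 (Tom) at depth 0.
Iteration 1: rows with boss_id in {2} -> Alice (id 3, depth 1).
Iteration 2: rows with boss_id in {3} -> Xena (id 4, depth 2).
Iteration 3: rows with boss_id in {4} -> Nina (id 8, depth 3).
Iteration 4: no rows with boss_id in {8}; recursion stops.
Total rows emitted: 4.

4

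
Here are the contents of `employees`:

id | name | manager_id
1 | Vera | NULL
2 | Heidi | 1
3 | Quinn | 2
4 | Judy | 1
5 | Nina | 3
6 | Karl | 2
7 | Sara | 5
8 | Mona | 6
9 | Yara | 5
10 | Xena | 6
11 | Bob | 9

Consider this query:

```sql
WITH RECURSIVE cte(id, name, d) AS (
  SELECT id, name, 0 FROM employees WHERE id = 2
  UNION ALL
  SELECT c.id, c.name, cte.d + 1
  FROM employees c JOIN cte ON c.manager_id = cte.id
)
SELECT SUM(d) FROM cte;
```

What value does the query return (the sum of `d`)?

18

Base: id=2 (Heidi) at d 0.
Iteration 1: rows with manager_id in {2} -> Quinn (id 3, d 1), Karl (id 6, d 1).
Iteration 2: rows with manager_id in {3,6} -> Nina (id 5, d 2), Mona (id 8, d 2), Xena (id 10, d 2).
Iteration 3: rows with manager_id in {5,8,10} -> Sara (id 7, d 3), Yara (id 9, d 3).
Iteration 4: rows with manager_id in {7,9} -> Bob (id 11, d 4).
Iteration 5: no rows with manager_id in {11}; recursion stops.
SUM(d) = 0 + 1 + 1 + 2 + 2 + 2 + 3 + 3 + 4 = 18.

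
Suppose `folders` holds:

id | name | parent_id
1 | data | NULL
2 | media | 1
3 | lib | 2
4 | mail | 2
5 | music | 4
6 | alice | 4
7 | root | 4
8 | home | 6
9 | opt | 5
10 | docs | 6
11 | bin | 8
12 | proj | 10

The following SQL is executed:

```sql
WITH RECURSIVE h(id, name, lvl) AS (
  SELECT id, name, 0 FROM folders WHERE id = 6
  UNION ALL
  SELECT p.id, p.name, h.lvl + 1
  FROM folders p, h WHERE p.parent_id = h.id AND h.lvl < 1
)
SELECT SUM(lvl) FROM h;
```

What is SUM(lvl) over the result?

Base: id=6 (alice) at lvl 0.
Iteration 1: rows with parent_id in {6} -> home (id 8, lvl 1), docs (id 10, lvl 1).
Iteration 2: lvl < 1 fails for all current rows; recursion stops.
SUM(lvl) = 0 + 1 + 1 = 2.

2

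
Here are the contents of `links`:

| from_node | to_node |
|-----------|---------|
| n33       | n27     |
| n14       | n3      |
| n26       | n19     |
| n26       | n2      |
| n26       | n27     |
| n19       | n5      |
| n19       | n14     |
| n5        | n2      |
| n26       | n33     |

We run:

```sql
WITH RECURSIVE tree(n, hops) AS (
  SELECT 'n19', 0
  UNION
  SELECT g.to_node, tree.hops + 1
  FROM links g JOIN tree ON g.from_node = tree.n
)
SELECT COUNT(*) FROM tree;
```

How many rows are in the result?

5

Base: (n19, hops=0).
Iteration 1: edges from {n19} -> (n14, hops=1), (n5, hops=1).
Iteration 2: edges from {n14,n5} -> (n2, hops=2), (n3, hops=2).
Iteration 3: no outgoing edges from {n2,n3}; recursion stops.
Total rows emitted: 5.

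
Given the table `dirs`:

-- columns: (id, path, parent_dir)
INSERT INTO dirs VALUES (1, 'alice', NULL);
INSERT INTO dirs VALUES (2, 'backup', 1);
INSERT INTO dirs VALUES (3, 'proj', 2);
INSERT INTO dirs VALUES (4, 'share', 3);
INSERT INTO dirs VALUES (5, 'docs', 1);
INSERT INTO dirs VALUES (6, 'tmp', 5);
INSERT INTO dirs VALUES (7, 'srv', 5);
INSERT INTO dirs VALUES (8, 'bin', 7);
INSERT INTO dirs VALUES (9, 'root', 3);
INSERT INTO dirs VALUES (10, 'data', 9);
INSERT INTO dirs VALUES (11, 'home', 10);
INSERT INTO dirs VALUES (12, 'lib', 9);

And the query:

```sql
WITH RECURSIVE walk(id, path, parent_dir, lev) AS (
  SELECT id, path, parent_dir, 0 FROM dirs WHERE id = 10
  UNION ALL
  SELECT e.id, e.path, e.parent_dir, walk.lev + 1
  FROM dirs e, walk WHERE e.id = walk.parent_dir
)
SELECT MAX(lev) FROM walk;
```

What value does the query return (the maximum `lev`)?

4

Base: id=10 (data), parent_dir=9, lev 0.
Iteration 1: join on id=9 -> root (id 9, parent_dir=3, lev 1).
Iteration 2: join on id=3 -> proj (id 3, parent_dir=2, lev 2).
Iteration 3: join on id=2 -> backup (id 2, parent_dir=1, lev 3).
Iteration 4: join on id=1 -> alice (id 1, parent_dir=NULL, lev 4).
Iteration 5: parent_dir is NULL; no match; recursion stops.
lev values: 0, 1, 2, 3, 4; the maximum is 4.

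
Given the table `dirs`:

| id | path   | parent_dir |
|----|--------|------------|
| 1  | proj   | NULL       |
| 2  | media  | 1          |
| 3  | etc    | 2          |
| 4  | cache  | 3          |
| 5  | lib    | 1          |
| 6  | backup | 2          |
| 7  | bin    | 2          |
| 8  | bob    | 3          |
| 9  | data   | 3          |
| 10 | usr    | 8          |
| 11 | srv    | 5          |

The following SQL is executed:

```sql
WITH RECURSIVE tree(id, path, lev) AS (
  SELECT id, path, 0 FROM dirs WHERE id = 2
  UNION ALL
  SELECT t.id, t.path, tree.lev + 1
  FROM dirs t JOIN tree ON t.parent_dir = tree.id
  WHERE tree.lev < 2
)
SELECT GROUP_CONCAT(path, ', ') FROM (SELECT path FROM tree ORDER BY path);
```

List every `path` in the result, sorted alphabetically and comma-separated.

backup, bin, bob, cache, data, etc, media

Base: id=2 (media) at lev 0.
Iteration 1: rows with parent_dir in {2} -> etc (id 3, lev 1), backup (id 6, lev 1), bin (id 7, lev 1).
Iteration 2: rows with parent_dir in {3,6,7} -> cache (id 4, lev 2), bob (id 8, lev 2), data (id 9, lev 2).
Iteration 3: lev < 2 fails for all current rows; recursion stops.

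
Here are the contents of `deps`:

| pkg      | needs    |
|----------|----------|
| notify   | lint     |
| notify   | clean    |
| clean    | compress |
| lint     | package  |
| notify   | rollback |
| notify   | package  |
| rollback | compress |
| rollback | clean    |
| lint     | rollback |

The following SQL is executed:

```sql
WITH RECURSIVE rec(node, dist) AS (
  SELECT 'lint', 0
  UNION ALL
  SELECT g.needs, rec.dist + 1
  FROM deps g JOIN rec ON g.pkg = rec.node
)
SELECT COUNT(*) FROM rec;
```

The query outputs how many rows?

Base: (lint, dist=0).
Iteration 1: edges from {lint} -> (package, dist=1), (rollback, dist=1).
Iteration 2: edges from {package,rollback} -> (clean, dist=2), (compress, dist=2).
Iteration 3: edges from {clean,compress} -> (compress, dist=3).
Iteration 4: no outgoing edges from {compress}; recursion stops.
Total rows emitted: 6.

6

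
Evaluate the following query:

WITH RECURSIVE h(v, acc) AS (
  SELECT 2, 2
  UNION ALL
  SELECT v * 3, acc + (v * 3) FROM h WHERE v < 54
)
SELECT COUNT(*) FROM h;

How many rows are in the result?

Base: v=2, acc=2.
Iteration 1: 2 < 54 holds -> v = 2 * 3 = 6, acc = 2 + 6 = 8.
Iteration 2: 6 < 54 holds -> v = 6 * 3 = 18, acc = 8 + 18 = 26.
Iteration 3: 18 < 54 holds -> v = 18 * 3 = 54, acc = 26 + 54 = 80.
Iteration 4: 54 < 54 fails; recursion stops.
Total rows emitted: 4.

4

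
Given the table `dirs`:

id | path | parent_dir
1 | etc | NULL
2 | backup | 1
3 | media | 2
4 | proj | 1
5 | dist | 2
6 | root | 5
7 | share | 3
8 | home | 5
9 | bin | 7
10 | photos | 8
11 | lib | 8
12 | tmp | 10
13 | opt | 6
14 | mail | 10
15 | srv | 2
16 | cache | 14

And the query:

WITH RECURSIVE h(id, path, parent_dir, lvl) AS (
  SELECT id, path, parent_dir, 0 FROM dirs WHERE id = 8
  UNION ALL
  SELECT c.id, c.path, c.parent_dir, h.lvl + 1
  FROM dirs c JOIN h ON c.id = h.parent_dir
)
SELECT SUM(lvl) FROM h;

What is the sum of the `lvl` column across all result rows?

6

Base: id=8 (home), parent_dir=5, lvl 0.
Iteration 1: join on id=5 -> dist (id 5, parent_dir=2, lvl 1).
Iteration 2: join on id=2 -> backup (id 2, parent_dir=1, lvl 2).
Iteration 3: join on id=1 -> etc (id 1, parent_dir=NULL, lvl 3).
Iteration 4: parent_dir is NULL; no match; recursion stops.
SUM(lvl) = 0 + 1 + 2 + 3 = 6.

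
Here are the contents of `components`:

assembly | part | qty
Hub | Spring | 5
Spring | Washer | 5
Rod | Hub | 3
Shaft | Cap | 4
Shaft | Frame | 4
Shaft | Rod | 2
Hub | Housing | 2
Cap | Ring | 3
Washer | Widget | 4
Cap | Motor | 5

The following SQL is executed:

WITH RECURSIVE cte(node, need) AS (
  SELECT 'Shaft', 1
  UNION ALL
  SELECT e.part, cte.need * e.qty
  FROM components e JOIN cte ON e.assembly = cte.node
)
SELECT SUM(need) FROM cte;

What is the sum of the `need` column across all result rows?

Base: (Shaft, need=1).
Iteration 1: components of {Shaft} -> Cap = 1*4 = 4, Frame = 1*4 = 4, Rod = 1*2 = 2.
Iteration 2: components of {Cap,Frame,Rod} -> Hub = 2*3 = 6, Motor = 4*5 = 20, Ring = 4*3 = 12.
Iteration 3: components of {Hub,Motor,Ring} -> Housing = 6*2 = 12, Spring = 6*5 = 30.
Iteration 4: components of {Housing,Spring} -> Washer = 30*5 = 150.
Iteration 5: components of {Washer} -> Widget = 150*4 = 600.
Iteration 6: no further components; recursion stops.
SUM(need) = 1 + 4 + 2 + 4 + 20 + 12 + 6 + 30 + 12 + 150 + 600 = 841.

841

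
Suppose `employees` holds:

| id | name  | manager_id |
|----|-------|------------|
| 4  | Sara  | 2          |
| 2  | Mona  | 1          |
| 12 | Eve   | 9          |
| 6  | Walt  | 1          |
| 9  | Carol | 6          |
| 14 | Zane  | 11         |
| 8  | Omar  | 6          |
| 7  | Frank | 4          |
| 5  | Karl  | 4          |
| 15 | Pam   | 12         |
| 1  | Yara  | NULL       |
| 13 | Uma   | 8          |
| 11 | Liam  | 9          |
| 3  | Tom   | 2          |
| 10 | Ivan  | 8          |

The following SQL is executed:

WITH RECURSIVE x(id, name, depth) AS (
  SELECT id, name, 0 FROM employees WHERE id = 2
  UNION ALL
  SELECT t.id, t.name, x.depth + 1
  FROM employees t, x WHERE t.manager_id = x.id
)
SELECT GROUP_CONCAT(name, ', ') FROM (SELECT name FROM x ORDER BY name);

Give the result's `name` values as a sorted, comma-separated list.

Base: id=2 (Mona) at depth 0.
Iteration 1: rows with manager_id in {2} -> Tom (id 3, depth 1), Sara (id 4, depth 1).
Iteration 2: rows with manager_id in {3,4} -> Karl (id 5, depth 2), Frank (id 7, depth 2).
Iteration 3: no rows with manager_id in {5,7}; recursion stops.

Frank, Karl, Mona, Sara, Tom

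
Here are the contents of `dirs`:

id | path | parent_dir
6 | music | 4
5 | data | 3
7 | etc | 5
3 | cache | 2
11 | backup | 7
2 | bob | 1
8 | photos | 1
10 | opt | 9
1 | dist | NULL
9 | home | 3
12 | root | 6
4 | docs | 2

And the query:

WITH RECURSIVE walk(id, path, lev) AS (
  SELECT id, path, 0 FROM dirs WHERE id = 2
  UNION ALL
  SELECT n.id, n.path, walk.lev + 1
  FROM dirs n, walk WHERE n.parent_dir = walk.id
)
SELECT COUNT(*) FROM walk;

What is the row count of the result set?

Base: id=2 (bob) at lev 0.
Iteration 1: rows with parent_dir in {2} -> cache (id 3, lev 1), docs (id 4, lev 1).
Iteration 2: rows with parent_dir in {3,4} -> data (id 5, lev 2), music (id 6, lev 2), home (id 9, lev 2).
Iteration 3: rows with parent_dir in {5,6,9} -> etc (id 7, lev 3), opt (id 10, lev 3), root (id 12, lev 3).
Iteration 4: rows with parent_dir in {7,10,12} -> backup (id 11, lev 4).
Iteration 5: no rows with parent_dir in {11}; recursion stops.
Total rows emitted: 10.

10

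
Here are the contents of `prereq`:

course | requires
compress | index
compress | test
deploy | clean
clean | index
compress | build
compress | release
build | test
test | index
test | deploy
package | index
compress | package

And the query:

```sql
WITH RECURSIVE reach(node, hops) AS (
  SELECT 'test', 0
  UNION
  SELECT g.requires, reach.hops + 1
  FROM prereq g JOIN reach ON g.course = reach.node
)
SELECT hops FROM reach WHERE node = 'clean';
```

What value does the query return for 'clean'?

2

Base: (test, hops=0).
Iteration 1: edges from {test} -> (deploy, hops=1), (index, hops=1).
Iteration 2: edges from {deploy,index} -> (clean, hops=2).
Iteration 3: edges from {clean} -> (index, hops=3).
Iteration 4: no outgoing edges from {index}; recursion stops.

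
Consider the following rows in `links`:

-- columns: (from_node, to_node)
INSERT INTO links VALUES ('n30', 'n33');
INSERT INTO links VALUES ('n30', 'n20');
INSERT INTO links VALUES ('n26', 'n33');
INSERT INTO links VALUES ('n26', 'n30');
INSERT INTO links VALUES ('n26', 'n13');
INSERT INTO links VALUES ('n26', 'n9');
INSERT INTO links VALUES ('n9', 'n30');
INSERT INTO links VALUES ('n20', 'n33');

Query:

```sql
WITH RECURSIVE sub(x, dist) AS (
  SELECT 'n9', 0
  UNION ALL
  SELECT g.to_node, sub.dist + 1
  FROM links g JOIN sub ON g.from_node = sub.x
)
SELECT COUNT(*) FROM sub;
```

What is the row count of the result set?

Base: (n9, dist=0).
Iteration 1: edges from {n9} -> (n30, dist=1).
Iteration 2: edges from {n30} -> (n20, dist=2), (n33, dist=2).
Iteration 3: edges from {n20,n33} -> (n33, dist=3).
Iteration 4: no outgoing edges from {n33}; recursion stops.
Total rows emitted: 5.

5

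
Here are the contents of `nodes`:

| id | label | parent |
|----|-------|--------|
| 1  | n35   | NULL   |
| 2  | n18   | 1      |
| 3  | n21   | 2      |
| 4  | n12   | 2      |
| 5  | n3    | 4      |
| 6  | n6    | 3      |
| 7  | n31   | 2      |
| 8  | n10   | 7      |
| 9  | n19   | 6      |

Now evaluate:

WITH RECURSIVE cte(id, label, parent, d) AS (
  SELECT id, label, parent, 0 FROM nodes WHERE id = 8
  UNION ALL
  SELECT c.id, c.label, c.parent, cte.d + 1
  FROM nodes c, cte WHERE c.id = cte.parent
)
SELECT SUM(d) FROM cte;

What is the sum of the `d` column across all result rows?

Base: id=8 (n10), parent=7, d 0.
Iteration 1: join on id=7 -> n31 (id 7, parent=2, d 1).
Iteration 2: join on id=2 -> n18 (id 2, parent=1, d 2).
Iteration 3: join on id=1 -> n35 (id 1, parent=NULL, d 3).
Iteration 4: parent is NULL; no match; recursion stops.
SUM(d) = 0 + 1 + 2 + 3 = 6.

6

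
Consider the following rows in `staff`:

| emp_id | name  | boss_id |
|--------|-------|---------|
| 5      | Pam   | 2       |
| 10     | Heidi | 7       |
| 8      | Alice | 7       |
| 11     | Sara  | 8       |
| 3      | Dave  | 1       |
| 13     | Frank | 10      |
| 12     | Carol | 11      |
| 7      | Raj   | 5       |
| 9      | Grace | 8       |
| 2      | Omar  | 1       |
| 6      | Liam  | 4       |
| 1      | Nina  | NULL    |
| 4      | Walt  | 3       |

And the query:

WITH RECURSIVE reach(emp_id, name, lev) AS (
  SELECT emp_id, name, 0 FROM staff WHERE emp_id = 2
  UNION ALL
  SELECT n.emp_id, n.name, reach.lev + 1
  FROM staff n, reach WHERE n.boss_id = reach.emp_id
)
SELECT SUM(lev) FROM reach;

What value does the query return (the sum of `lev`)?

Base: emp_id=2 (Omar) at lev 0.
Iteration 1: rows with boss_id in {2} -> Pam (id 5, lev 1).
Iteration 2: rows with boss_id in {5} -> Raj (id 7, lev 2).
Iteration 3: rows with boss_id in {7} -> Alice (id 8, lev 3), Heidi (id 10, lev 3).
Iteration 4: rows with boss_id in {8,10} -> Grace (id 9, lev 4), Sara (id 11, lev 4), Frank (id 13, lev 4).
Iteration 5: rows with boss_id in {9,11,13} -> Carol (id 12, lev 5).
Iteration 6: no rows with boss_id in {12}; recursion stops.
SUM(lev) = 0 + 1 + 2 + 3 + 3 + 4 + 4 + 4 + 5 = 26.

26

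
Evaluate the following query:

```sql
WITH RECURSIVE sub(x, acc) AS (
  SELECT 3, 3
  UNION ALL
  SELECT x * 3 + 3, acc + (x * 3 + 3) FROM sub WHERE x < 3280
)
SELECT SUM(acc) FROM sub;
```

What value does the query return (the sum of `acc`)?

Base: x=3, acc=3.
Iteration 1: 3 < 3280 holds -> x = 3 * 3 + 3 = 12, acc = 3 + 12 = 15.
Iteration 2: 12 < 3280 holds -> x = 12 * 3 + 3 = 39, acc = 15 + 39 = 54.
Iteration 3: 39 < 3280 holds -> x = 39 * 3 + 3 = 120, acc = 54 + 120 = 174.
Iteration 4: 120 < 3280 holds -> x = 120 * 3 + 3 = 363, acc = 174 + 363 = 537.
Iteration 5: 363 < 3280 holds -> x = 363 * 3 + 3 = 1092, acc = 537 + 1092 = 1629.
Iteration 6: 1092 < 3280 holds -> x = 1092 * 3 + 3 = 3279, acc = 1629 + 3279 = 4908.
Iteration 7: 3279 < 3280 holds -> x = 3279 * 3 + 3 = 9840, acc = 4908 + 9840 = 14748.
Iteration 8: 9840 < 3280 fails; recursion stops.
SUM(acc) = 3 + 15 + 54 + 174 + 537 + 1629 + 4908 + 14748 = 22068.

22068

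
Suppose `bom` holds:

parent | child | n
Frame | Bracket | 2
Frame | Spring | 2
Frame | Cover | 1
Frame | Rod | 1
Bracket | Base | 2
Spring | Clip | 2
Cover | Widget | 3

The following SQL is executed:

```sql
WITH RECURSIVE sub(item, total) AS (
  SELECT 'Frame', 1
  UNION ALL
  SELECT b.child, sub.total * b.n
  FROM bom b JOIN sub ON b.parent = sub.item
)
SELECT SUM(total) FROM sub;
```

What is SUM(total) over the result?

Base: (Frame, total=1).
Iteration 1: components of {Frame} -> Bracket = 1*2 = 2, Cover = 1*1 = 1, Rod = 1*1 = 1, Spring = 1*2 = 2.
Iteration 2: components of {Bracket,Cover,Rod,Spring} -> Base = 2*2 = 4, Clip = 2*2 = 4, Widget = 1*3 = 3.
Iteration 3: no further components; recursion stops.
SUM(total) = 1 + 2 + 2 + 1 + 1 + 4 + 4 + 3 = 18.

18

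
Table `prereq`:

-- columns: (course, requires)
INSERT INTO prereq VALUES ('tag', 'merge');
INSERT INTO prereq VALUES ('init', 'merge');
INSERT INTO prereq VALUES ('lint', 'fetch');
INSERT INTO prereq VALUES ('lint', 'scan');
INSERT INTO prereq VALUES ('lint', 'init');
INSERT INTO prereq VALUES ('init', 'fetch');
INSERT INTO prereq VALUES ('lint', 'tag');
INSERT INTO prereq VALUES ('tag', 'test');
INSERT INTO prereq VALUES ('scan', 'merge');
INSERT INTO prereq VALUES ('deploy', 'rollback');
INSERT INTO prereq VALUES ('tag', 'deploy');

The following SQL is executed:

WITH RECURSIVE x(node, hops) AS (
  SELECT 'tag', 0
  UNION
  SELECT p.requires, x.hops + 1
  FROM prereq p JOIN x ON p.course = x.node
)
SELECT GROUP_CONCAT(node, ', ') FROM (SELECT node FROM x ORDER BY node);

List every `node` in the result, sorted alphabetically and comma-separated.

Base: (tag, hops=0).
Iteration 1: edges from {tag} -> (deploy, hops=1), (merge, hops=1), (test, hops=1).
Iteration 2: edges from {deploy,merge,test} -> (rollback, hops=2).
Iteration 3: no outgoing edges from {rollback}; recursion stops.

deploy, merge, rollback, tag, test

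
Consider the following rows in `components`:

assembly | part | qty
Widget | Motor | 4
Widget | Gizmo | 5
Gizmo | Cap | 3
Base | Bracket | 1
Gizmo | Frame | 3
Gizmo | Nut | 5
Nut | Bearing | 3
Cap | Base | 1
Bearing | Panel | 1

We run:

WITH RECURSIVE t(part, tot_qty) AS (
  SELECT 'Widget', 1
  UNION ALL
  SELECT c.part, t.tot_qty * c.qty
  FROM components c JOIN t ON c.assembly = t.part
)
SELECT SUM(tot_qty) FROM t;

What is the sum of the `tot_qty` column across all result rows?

Base: (Widget, tot_qty=1).
Iteration 1: components of {Widget} -> Gizmo = 1*5 = 5, Motor = 1*4 = 4.
Iteration 2: components of {Gizmo,Motor} -> Cap = 5*3 = 15, Frame = 5*3 = 15, Nut = 5*5 = 25.
Iteration 3: components of {Cap,Frame,Nut} -> Base = 15*1 = 15, Bearing = 25*3 = 75.
Iteration 4: components of {Base,Bearing} -> Bracket = 15*1 = 15, Panel = 75*1 = 75.
Iteration 5: no further components; recursion stops.
SUM(tot_qty) = 1 + 5 + 4 + 15 + 25 + 15 + 15 + 75 + 15 + 75 = 245.

245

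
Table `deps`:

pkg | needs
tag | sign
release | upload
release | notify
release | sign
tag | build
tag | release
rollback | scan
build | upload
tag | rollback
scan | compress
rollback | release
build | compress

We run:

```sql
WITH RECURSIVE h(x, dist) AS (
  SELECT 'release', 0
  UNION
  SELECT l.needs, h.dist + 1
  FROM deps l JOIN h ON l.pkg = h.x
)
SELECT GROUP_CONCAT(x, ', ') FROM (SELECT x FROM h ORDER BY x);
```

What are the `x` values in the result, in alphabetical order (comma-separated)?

notify, release, sign, upload

Base: (release, dist=0).
Iteration 1: edges from {release} -> (notify, dist=1), (sign, dist=1), (upload, dist=1).
Iteration 2: no outgoing edges from {notify,sign,upload}; recursion stops.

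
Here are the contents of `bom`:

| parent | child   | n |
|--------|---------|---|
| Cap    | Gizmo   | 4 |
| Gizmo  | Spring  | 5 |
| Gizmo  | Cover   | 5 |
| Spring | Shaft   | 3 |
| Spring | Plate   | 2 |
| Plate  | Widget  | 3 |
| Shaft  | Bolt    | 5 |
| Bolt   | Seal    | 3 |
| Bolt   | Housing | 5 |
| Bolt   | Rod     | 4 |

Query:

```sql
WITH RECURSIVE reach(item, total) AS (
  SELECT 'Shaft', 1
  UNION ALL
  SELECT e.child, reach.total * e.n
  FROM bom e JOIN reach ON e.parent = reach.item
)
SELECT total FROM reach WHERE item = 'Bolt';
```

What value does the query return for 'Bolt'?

Base: (Shaft, total=1).
Iteration 1: components of {Shaft} -> Bolt = 1*5 = 5.
Iteration 2: components of {Bolt} -> Housing = 5*5 = 25, Rod = 5*4 = 20, Seal = 5*3 = 15.
Iteration 3: no further components; recursion stops.

5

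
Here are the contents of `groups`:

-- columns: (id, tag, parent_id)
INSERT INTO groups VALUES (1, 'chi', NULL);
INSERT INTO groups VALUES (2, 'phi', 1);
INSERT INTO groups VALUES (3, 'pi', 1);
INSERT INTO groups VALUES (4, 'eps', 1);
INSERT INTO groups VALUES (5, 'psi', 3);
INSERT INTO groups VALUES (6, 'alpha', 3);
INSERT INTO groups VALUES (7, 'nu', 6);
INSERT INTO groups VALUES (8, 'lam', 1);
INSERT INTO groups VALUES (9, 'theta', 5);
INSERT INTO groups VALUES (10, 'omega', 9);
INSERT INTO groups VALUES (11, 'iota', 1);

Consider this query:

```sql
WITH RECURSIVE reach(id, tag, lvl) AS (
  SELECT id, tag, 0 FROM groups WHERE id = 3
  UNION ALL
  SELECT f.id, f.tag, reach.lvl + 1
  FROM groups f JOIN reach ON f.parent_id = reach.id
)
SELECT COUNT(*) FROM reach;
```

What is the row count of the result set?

6

Base: id=3 (pi) at lvl 0.
Iteration 1: rows with parent_id in {3} -> psi (id 5, lvl 1), alpha (id 6, lvl 1).
Iteration 2: rows with parent_id in {5,6} -> nu (id 7, lvl 2), theta (id 9, lvl 2).
Iteration 3: rows with parent_id in {7,9} -> omega (id 10, lvl 3).
Iteration 4: no rows with parent_id in {10}; recursion stops.
Total rows emitted: 6.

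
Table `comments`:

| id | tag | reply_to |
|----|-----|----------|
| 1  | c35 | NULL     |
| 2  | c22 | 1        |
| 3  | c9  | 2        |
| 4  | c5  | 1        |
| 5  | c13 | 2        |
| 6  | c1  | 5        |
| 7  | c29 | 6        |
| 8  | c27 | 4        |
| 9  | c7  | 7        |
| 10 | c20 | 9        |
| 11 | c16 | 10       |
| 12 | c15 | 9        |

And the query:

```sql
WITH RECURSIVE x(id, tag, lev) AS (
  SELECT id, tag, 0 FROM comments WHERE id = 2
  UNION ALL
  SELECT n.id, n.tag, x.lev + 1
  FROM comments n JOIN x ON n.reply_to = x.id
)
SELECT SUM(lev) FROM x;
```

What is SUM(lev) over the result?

Base: id=2 (c22) at lev 0.
Iteration 1: rows with reply_to in {2} -> c9 (id 3, lev 1), c13 (id 5, lev 1).
Iteration 2: rows with reply_to in {3,5} -> c1 (id 6, lev 2).
Iteration 3: rows with reply_to in {6} -> c29 (id 7, lev 3).
Iteration 4: rows with reply_to in {7} -> c7 (id 9, lev 4).
Iteration 5: rows with reply_to in {9} -> c20 (id 10, lev 5), c15 (id 12, lev 5).
Iteration 6: rows with reply_to in {10,12} -> c16 (id 11, lev 6).
Iteration 7: no rows with reply_to in {11}; recursion stops.
SUM(lev) = 0 + 1 + 1 + 2 + 3 + 4 + 5 + 5 + 6 = 27.

27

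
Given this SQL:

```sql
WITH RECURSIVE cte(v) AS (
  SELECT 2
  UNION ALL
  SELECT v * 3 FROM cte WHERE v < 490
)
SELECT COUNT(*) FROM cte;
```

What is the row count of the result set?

Base: v=2.
Iteration 1: 2 < 490 holds -> v = 2 * 3 = 6.
Iteration 2: 6 < 490 holds -> v = 6 * 3 = 18.
Iteration 3: 18 < 490 holds -> v = 18 * 3 = 54.
Iteration 4: 54 < 490 holds -> v = 54 * 3 = 162.
Iteration 5: 162 < 490 holds -> v = 162 * 3 = 486.
Iteration 6: 486 < 490 holds -> v = 486 * 3 = 1458.
Iteration 7: 1458 < 490 fails; recursion stops.
Total rows emitted: 7.

7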